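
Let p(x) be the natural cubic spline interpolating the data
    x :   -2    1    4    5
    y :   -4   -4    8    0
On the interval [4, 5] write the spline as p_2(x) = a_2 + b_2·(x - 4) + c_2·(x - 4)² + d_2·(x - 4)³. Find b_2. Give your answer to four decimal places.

-4.4138

Write σ_i for p''(x_i). With h_i = 3, 3, 1 and divided differences Δ_i = 0, 4, -8, the continuity of p' gives the tridiagonal system
  3·σ_0 + 12·σ_1 + 3·σ_2 = 6(Δ_1 - Δ_0) = 24
  3·σ_1 + 8·σ_2 + 1·σ_3 = 6(Δ_2 - Δ_1) = -72
Natural end conditions: σ_0 = σ_3 = 0.
Solving: σ_0 = 0, σ_1 = 136/29, σ_2 = -312/29, σ_3 = 0.
On [4, 5], with p_2(x) = a_2 + b_2·(x - 4) + c_2·(x - 4)² + d_2·(x - 4)³: c_2 = σ_2/2 = -156/29, d_2 = (σ_3 - σ_2)/(6h_2) = 52/29, b_2 = Δ_2 - h_2(2σ_2 + σ_3)/6 = -128/29.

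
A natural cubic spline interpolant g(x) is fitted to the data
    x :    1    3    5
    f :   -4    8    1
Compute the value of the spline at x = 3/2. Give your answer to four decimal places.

0.1133

Put σ_i = g'' at the i-th knot. Here h = (2, 2) and Δ = (6, -7/2), so the interior equations h_(i-1)·σ_(i-1) + 2(h_(i-1)+h_i)·σ_i + h_i·σ_(i+1) = 6(Δ_i − Δ_(i-1)) read
  2·σ_0 + 8·σ_1 + 2·σ_2 = 6(Δ_1 - Δ_0) = -57
Natural end conditions: σ_0 = σ_2 = 0.
Solving: σ_0 = 0, σ_1 = -57/8, σ_2 = 0.
On [1, 3], g(x) = -4 + 67/8·(x - 1) + 0·(x - 1)² - 19/32·(x - 1)³.
With (x - 1) = 1/2: g(3/2) = 29/256.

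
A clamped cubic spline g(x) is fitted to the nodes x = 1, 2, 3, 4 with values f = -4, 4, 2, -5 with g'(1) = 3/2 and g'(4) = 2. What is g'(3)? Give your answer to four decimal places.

Put M_i = g'' at the i-th knot. Here h = (1, 1, 1) and Δ = (8, -2, -7), so the interior equations h_(i-1)·M_(i-1) + 2(h_(i-1)+h_i)·M_i + h_i·M_(i+1) = 6(Δ_i − Δ_(i-1)) read
  1·M_0 + 4·M_1 + 1·M_2 = 6(Δ_1 - Δ_0) = -60
  1·M_1 + 4·M_2 + 1·M_3 = 6(Δ_2 - Δ_1) = -30
Clamped end conditions give two more equations: 2h_0·M_0 + h_0·M_1 = 6(Δ_0 - g'(1)) = 39 and h_2·M_2 + 2h_2·M_3 = 6(g'(4) - Δ_2) = 54.
Solving: M_0 = 88/3, M_1 = -59/3, M_2 = -32/3, M_3 = 97/3.
On [3, 4], g'(x) = b_2 + 2c_2·(x - 3) + 3d_2·(x - 3)² with b_2 = Δ_2 - h_2(2M_2 + M_3)/6 = -53/6, c_2 = M_2/2 = -16/3, d_2 = (M_3 - M_2)/(6h_2) = 43/6. So g'(3) = -53/6.

-8.8333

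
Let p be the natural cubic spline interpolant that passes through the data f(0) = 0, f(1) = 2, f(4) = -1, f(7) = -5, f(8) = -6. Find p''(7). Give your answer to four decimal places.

0.0962

With σ_i denoting the second derivative at x_i, h_i = 1, 3, 3, 1, and Δ_i = (y_(i+1) − y_i)/h_i = 2, -1, -4/3, -1:
  1·σ_0 + 8·σ_1 + 3·σ_2 = 6(Δ_1 - Δ_0) = -18
  3·σ_1 + 12·σ_2 + 3·σ_3 = 6(Δ_2 - Δ_1) = -2
  3·σ_2 + 8·σ_3 + 1·σ_4 = 6(Δ_3 - Δ_2) = 2
Natural end conditions: σ_0 = σ_4 = 0.
Solving the tridiagonal system: σ_0 = 0, σ_1 = -125/52, σ_2 = 16/39, σ_3 = 5/52, σ_4 = 0.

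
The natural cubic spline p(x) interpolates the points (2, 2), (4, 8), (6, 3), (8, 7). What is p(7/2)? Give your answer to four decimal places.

7.6594

Put M_i = p'' at the i-th knot. Here h = (2, 2, 2) and Δ = (3, -5/2, 2), so the interior equations h_(i-1)·M_(i-1) + 2(h_(i-1)+h_i)·M_i + h_i·M_(i+1) = 6(Δ_i − Δ_(i-1)) read
  2·M_0 + 8·M_1 + 2·M_2 = 6(Δ_1 - Δ_0) = -33
  2·M_1 + 8·M_2 + 2·M_3 = 6(Δ_2 - Δ_1) = 27
Natural end conditions: M_0 = M_3 = 0.
Solving: M_0 = 0, M_1 = -53/10, M_2 = 47/10, M_3 = 0.
On [2, 4], p(x) = 2 + 143/30·(x - 2) + 0·(x - 2)² - 53/120·(x - 2)³.
With (x - 2) = 3/2: p(7/2) = 2451/320.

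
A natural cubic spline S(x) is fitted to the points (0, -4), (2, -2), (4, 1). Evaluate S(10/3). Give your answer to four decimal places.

-0.0741

Put σ_i = S'' at the i-th knot. Here h = (2, 2) and Δ = (1, 3/2), so the interior equations h_(i-1)·σ_(i-1) + 2(h_(i-1)+h_i)·σ_i + h_i·σ_(i+1) = 6(Δ_i − Δ_(i-1)) read
  2·σ_0 + 8·σ_1 + 2·σ_2 = 6(Δ_1 - Δ_0) = 3
Natural end conditions: σ_0 = σ_2 = 0.
Solving: σ_0 = 0, σ_1 = 3/8, σ_2 = 0.
On [2, 4], S(x) = -2 + 5/4·(x - 2) + 3/16·(x - 2)² - 1/32·(x - 2)³.
With (x - 2) = 4/3: S(10/3) = -2/27.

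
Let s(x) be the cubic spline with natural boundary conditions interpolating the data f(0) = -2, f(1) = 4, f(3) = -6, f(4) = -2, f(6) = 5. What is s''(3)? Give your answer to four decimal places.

With M_i denoting the second derivative at x_i, h_i = 1, 2, 1, 2, and Δ_i = (y_(i+1) − y_i)/h_i = 6, -5, 4, 7/2:
  1·M_0 + 6·M_1 + 2·M_2 = 6(Δ_1 - Δ_0) = -66
  2·M_1 + 6·M_2 + 1·M_3 = 6(Δ_2 - Δ_1) = 54
  1·M_2 + 6·M_3 + 2·M_4 = 6(Δ_3 - Δ_2) = -3
Natural end conditions: M_0 = M_4 = 0.
Forward elimination and back-substitution give M_0 = 0, M_1 = -494/31, M_2 = 459/31, M_3 = -92/31, M_4 = 0.

14.8065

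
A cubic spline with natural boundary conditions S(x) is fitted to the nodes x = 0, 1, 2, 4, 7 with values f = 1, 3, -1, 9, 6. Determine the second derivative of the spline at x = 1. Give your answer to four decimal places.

-12.2804

With m_i denoting the second derivative at x_i, h_i = 1, 1, 2, 3, and Δ_i = (y_(i+1) − y_i)/h_i = 2, -4, 5, -1:
  1·m_0 + 4·m_1 + 1·m_2 = 6(Δ_1 - Δ_0) = -36
  1·m_1 + 6·m_2 + 2·m_3 = 6(Δ_2 - Δ_1) = 54
  2·m_2 + 10·m_3 + 3·m_4 = 6(Δ_3 - Δ_2) = -36
Natural end conditions: m_0 = m_4 = 0.
Solving: m_0 = 0, m_1 = -1314/107, m_2 = 1404/107, m_3 = -666/107, m_4 = 0.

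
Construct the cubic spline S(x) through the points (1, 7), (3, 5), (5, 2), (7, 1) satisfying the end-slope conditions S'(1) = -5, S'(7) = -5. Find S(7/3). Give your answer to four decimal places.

With M_i denoting the second derivative at x_i, h_i = 2, 2, 2, and Δ_i = (y_(i+1) − y_i)/h_i = -1, -3/2, -1/2:
  2·M_0 + 8·M_1 + 2·M_2 = 6(Δ_1 - Δ_0) = -3
  2·M_1 + 8·M_2 + 2·M_3 = 6(Δ_2 - Δ_1) = 6
Clamped end conditions give two more equations: 2h_0·M_0 + h_0·M_1 = 6(Δ_0 - S'(1)) = 24 and h_2·M_2 + 2h_2·M_3 = 6(S'(7) - Δ_2) = -27.
Solving: M_0 = 38/5, M_1 = -16/5, M_2 = 37/10, M_3 = -43/5.
On [1, 3], S(x) = 7 - 5·(x - 1) + 19/5·(x - 1)² - 9/10·(x - 1)³.
With (x - 1) = 4/3: S(7/3) = 223/45.

4.9556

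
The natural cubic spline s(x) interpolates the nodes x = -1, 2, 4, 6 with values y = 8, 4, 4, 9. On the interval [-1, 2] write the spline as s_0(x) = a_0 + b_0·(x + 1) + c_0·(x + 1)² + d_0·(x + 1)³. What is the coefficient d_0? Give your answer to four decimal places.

0.0249

Put M_i = s'' at the i-th knot. Here h = (3, 2, 2) and Δ = (-4/3, 0, 5/2), so the interior equations h_(i-1)·M_(i-1) + 2(h_(i-1)+h_i)·M_i + h_i·M_(i+1) = 6(Δ_i − Δ_(i-1)) read
  3·M_0 + 10·M_1 + 2·M_2 = 6(Δ_1 - Δ_0) = 8
  2·M_1 + 8·M_2 + 2·M_3 = 6(Δ_2 - Δ_1) = 15
Natural end conditions: M_0 = M_3 = 0.
Solving: M_0 = 0, M_1 = 17/38, M_2 = 67/38, M_3 = 0.
On [-1, 2], with s_0(x) = a_0 + b_0·(x + 1) + c_0·(x + 1)² + d_0·(x + 1)³: c_0 = M_0/2 = 0, d_0 = (M_1 - M_0)/(6h_0) = 17/684, b_0 = Δ_0 - h_0(2M_0 + M_1)/6 = -355/228.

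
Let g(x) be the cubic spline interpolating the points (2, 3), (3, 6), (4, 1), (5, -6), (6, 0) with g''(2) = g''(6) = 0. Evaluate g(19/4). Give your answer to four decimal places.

Let M_i = g''(x_i). Step sizes h_i = 1, 1, 1, 1; slopes of the chords Δ_i = (y_(i+1) - y_i)/h_i = 3, -5, -7, 6.
  1·M_0 + 4·M_1 + 1·M_2 = 6(Δ_1 - Δ_0) = -48
  1·M_1 + 4·M_2 + 1·M_3 = 6(Δ_2 - Δ_1) = -12
  1·M_2 + 4·M_3 + 1·M_4 = 6(Δ_3 - Δ_2) = 78
Natural end conditions: M_0 = M_4 = 0.
Solving the tridiagonal system: M_0 = 0, M_1 = -297/28, M_2 = -39/7, M_3 = 585/28, M_4 = 0.
On [4, 5], g(x) = 1 - 69/8·(x - 4) - 39/14·(x - 4)² + 247/56·(x - 4)³.
With (x - 4) = 3/4: g(19/4) = -18547/3584.

-5.1749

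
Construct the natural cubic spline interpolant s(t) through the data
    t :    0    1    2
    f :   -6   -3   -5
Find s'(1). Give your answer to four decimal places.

0.5000

Write M_i for s''(x_i). With h_i = 1, 1 and divided differences Δ_i = 3, -2, the continuity of s' gives the tridiagonal system
  1·M_0 + 4·M_1 + 1·M_2 = 6(Δ_1 - Δ_0) = -30
Natural end conditions: M_0 = M_2 = 0.
Solving: M_0 = 0, M_1 = -15/2, M_2 = 0.
On [1, 2], s'(t) = b_1 + 2c_1·(t - 1) + 3d_1·(t - 1)² with b_1 = Δ_1 - h_1(2M_1 + M_2)/6 = 1/2, c_1 = M_1/2 = -15/4, d_1 = (M_2 - M_1)/(6h_1) = 5/4. So s'(1) = 1/2.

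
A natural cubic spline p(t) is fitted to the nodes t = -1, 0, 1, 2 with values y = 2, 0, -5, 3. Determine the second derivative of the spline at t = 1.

Put m_i = p'' at the i-th knot. Here h = (1, 1, 1) and Δ = (-2, -5, 8), so the interior equations h_(i-1)·m_(i-1) + 2(h_(i-1)+h_i)·m_i + h_i·m_(i+1) = 6(Δ_i − Δ_(i-1)) read
  1·m_0 + 4·m_1 + 1·m_2 = 6(Δ_1 - Δ_0) = -18
  1·m_1 + 4·m_2 + 1·m_3 = 6(Δ_2 - Δ_1) = 78
Natural end conditions: m_0 = m_3 = 0.
Solving the tridiagonal system: m_0 = 0, m_1 = -10, m_2 = 22, m_3 = 0.

22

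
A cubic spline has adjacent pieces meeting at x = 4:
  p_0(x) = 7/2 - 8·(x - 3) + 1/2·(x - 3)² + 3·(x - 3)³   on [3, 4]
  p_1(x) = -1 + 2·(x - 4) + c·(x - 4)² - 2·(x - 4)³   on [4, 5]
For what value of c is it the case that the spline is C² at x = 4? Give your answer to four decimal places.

9.5000

p_0''(x) = 1 + 18·(x - 3), so p_0''(4) = 19. On the right, p_1''(4) = 2c, so c = 19/2.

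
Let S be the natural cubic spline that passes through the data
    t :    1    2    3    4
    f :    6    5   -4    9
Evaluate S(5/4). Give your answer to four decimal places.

Let M_i = S''(x_i). Step sizes h_i = 1, 1, 1; slopes of the chords Δ_i = (y_(i+1) - y_i)/h_i = -1, -9, 13.
  1·M_0 + 4·M_1 + 1·M_2 = 6(Δ_1 - Δ_0) = -48
  1·M_1 + 4·M_2 + 1·M_3 = 6(Δ_2 - Δ_1) = 132
Natural end conditions: M_0 = M_3 = 0.
Solving: M_0 = 0, M_1 = -108/5, M_2 = 192/5, M_3 = 0.
On [1, 2], S(t) = 6 + 13/5·(t - 1) + 0·(t - 1)² - 18/5·(t - 1)³.
With (t - 1) = 1/4: S(5/4) = 211/32.

6.5938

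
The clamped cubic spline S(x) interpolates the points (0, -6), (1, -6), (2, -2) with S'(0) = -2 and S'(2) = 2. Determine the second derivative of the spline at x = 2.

Write M_i for S''(x_i). With h_i = 1, 1 and divided differences Δ_i = 0, 4, the continuity of S' gives the tridiagonal system
  1·M_0 + 4·M_1 + 1·M_2 = 6(Δ_1 - Δ_0) = 24
Clamped end conditions give two more equations: 2h_0·M_0 + h_0·M_1 = 6(Δ_0 - S'(0)) = 12 and h_1·M_1 + 2h_1·M_2 = 6(S'(2) - Δ_1) = -12.
Hence M_0 = 2, M_1 = 8, M_2 = -10.

-10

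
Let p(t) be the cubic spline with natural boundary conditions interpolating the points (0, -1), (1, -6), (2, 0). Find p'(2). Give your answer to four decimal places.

Put M_i = p'' at the i-th knot. Here h = (1, 1) and Δ = (-5, 6), so the interior equations h_(i-1)·M_(i-1) + 2(h_(i-1)+h_i)·M_i + h_i·M_(i+1) = 6(Δ_i − Δ_(i-1)) read
  1·M_0 + 4·M_1 + 1·M_2 = 6(Δ_1 - Δ_0) = 66
Natural end conditions: M_0 = M_2 = 0.
Hence M_0 = 0, M_1 = 33/2, M_2 = 0.
On [1, 2], p'(t) = b_1 + 2c_1·(t - 1) + 3d_1·(t - 1)² with b_1 = Δ_1 - h_1(2M_1 + M_2)/6 = 1/2, c_1 = M_1/2 = 33/4, d_1 = (M_2 - M_1)/(6h_1) = -11/4. So p'(2) = 35/4.

8.7500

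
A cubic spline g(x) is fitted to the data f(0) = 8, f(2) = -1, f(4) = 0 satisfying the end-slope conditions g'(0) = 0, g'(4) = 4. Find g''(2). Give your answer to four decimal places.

With M_i denoting the second derivative at x_i, h_i = 2, 2, and Δ_i = (y_(i+1) − y_i)/h_i = -9/2, 1/2:
  2·M_0 + 8·M_1 + 2·M_2 = 6(Δ_1 - Δ_0) = 30
Clamped end conditions give two more equations: 2h_0·M_0 + h_0·M_1 = 6(Δ_0 - g'(0)) = -27 and h_1·M_1 + 2h_1·M_2 = 6(g'(4) - Δ_1) = 21.
Solving: M_0 = -19/2, M_1 = 11/2, M_2 = 5/2.

5.5000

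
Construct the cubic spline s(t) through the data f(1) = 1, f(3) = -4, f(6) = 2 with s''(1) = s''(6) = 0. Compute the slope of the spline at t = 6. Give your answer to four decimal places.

3.3500

Write m_i for s''(x_i). With h_i = 2, 3 and divided differences Δ_i = -5/2, 2, the continuity of s' gives the tridiagonal system
  2·m_0 + 10·m_1 + 3·m_2 = 6(Δ_1 - Δ_0) = 27
Natural end conditions: m_0 = m_2 = 0.
Forward elimination and back-substitution give m_0 = 0, m_1 = 27/10, m_2 = 0.
On [3, 6], s'(t) = b_1 + 2c_1·(t - 3) + 3d_1·(t - 3)² with b_1 = Δ_1 - h_1(2m_1 + m_2)/6 = -7/10, c_1 = m_1/2 = 27/20, d_1 = (m_2 - m_1)/(6h_1) = -3/20. So s'(6) = 67/20.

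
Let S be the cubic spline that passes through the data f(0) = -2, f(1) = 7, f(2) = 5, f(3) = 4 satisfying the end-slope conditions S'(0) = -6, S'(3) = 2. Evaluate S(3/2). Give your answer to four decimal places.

7.5833

Put m_i = S'' at the i-th knot. Here h = (1, 1, 1) and Δ = (9, -2, -1), so the interior equations h_(i-1)·m_(i-1) + 2(h_(i-1)+h_i)·m_i + h_i·m_(i+1) = 6(Δ_i − Δ_(i-1)) read
  1·m_0 + 4·m_1 + 1·m_2 = 6(Δ_1 - Δ_0) = -66
  1·m_1 + 4·m_2 + 1·m_3 = 6(Δ_2 - Δ_1) = 6
Clamped end conditions give two more equations: 2h_0·m_0 + h_0·m_1 = 6(Δ_0 - S'(0)) = 90 and h_2·m_2 + 2h_2·m_3 = 6(S'(3) - Δ_2) = 18.
Forward elimination and back-substitution give m_0 = 932/15, m_1 = -514/15, m_2 = 134/15, m_3 = 68/15.
On [1, 2], S(t) = 7 + 119/15·(t - 1) - 257/15·(t - 1)² + 36/5·(t - 1)³.
With (t - 1) = 1/2: S(3/2) = 91/12.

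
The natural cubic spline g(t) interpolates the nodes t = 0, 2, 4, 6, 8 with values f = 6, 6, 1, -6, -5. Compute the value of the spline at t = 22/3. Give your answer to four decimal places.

-5.9841

Put σ_i = g'' at the i-th knot. Here h = (2, 2, 2, 2) and Δ = (0, -5/2, -7/2, 1/2), so the interior equations h_(i-1)·σ_(i-1) + 2(h_(i-1)+h_i)·σ_i + h_i·σ_(i+1) = 6(Δ_i − Δ_(i-1)) read
  2·σ_0 + 8·σ_1 + 2·σ_2 = 6(Δ_1 - Δ_0) = -15
  2·σ_1 + 8·σ_2 + 2·σ_3 = 6(Δ_2 - Δ_1) = -6
  2·σ_2 + 8·σ_3 + 2·σ_4 = 6(Δ_3 - Δ_2) = 24
Natural end conditions: σ_0 = σ_4 = 0.
Solving the tridiagonal system: σ_0 = 0, σ_1 = -177/112, σ_2 = -33/28, σ_3 = 369/112, σ_4 = 0.
On [6, 8], g(t) = -6 - 95/56·(t - 6) + 369/224·(t - 6)² - 123/448·(t - 6)³.
With (t - 6) = 4/3: g(22/3) = -377/63.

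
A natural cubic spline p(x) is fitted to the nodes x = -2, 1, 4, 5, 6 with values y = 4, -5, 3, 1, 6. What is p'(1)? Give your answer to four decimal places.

Let σ_i = p''(x_i). Step sizes h_i = 3, 3, 1, 1; slopes of the chords Δ_i = (y_(i+1) - y_i)/h_i = -3, 8/3, -2, 5.
  3·σ_0 + 12·σ_1 + 3·σ_2 = 6(Δ_1 - Δ_0) = 34
  3·σ_1 + 8·σ_2 + 1·σ_3 = 6(Δ_2 - Δ_1) = -28
  1·σ_2 + 4·σ_3 + 1·σ_4 = 6(Δ_3 - Δ_2) = 42
Natural end conditions: σ_0 = σ_4 = 0.
Solving the tridiagonal system: σ_0 = 0, σ_1 = 379/84, σ_2 = -47/7, σ_3 = 341/28, σ_4 = 0.
On [1, 4], p'(x) = b_1 + 2c_1·(x - 1) + 3d_1·(x - 1)² with b_1 = Δ_1 - h_1(2σ_1 + σ_2)/6 = 127/84, c_1 = σ_1/2 = 379/168, d_1 = (σ_2 - σ_1)/(6h_1) = -943/1512. So p'(1) = 127/84.

1.5119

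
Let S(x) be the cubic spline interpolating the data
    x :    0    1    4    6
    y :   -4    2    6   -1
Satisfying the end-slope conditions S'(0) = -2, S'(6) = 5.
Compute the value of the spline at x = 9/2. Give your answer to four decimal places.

2.8654

Let m_i = S''(x_i). Step sizes h_i = 1, 3, 2; slopes of the chords Δ_i = (y_(i+1) - y_i)/h_i = 6, 4/3, -7/2.
  1·m_0 + 8·m_1 + 3·m_2 = 6(Δ_1 - Δ_0) = -28
  3·m_1 + 10·m_2 + 2·m_3 = 6(Δ_2 - Δ_1) = -29
Clamped end conditions give two more equations: 2h_0·m_0 + h_0·m_1 = 6(Δ_0 - S'(0)) = 48 and h_2·m_2 + 2h_2·m_3 = 6(S'(6) - Δ_2) = 51.
Forward elimination and back-substitution give m_0 = 2075/78, m_1 = -203/39, m_2 = -337/78, m_3 = 1163/78.
On [4, 6], S(x) = 6 - 218/39·(x - 4) - 337/156·(x - 4)² + 125/78·(x - 4)³.
With (x - 4) = 1/2: S(9/2) = 149/52.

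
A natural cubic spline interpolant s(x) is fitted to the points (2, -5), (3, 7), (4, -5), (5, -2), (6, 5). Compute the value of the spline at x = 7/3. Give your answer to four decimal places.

With M_i denoting the second derivative at x_i, h_i = 1, 1, 1, 1, and Δ_i = (y_(i+1) − y_i)/h_i = 12, -12, 3, 7:
  1·M_0 + 4·M_1 + 1·M_2 = 6(Δ_1 - Δ_0) = -144
  1·M_1 + 4·M_2 + 1·M_3 = 6(Δ_2 - Δ_1) = 90
  1·M_2 + 4·M_3 + 1·M_4 = 6(Δ_3 - Δ_2) = 24
Natural end conditions: M_0 = M_4 = 0.
Forward elimination and back-substitution give M_0 = 0, M_1 = -312/7, M_2 = 240/7, M_3 = -18/7, M_4 = 0.
On [2, 3], s(x) = -5 + 136/7·(x - 2) + 0·(x - 2)² - 52/7·(x - 2)³.
With (x - 2) = 1/3: s(7/3) = 227/189.

1.2011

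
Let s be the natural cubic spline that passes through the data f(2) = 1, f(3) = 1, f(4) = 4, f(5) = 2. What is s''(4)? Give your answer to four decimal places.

Write σ_i for s''(x_i). With h_i = 1, 1, 1 and divided differences Δ_i = 0, 3, -2, the continuity of s' gives the tridiagonal system
  1·σ_0 + 4·σ_1 + 1·σ_2 = 6(Δ_1 - Δ_0) = 18
  1·σ_1 + 4·σ_2 + 1·σ_3 = 6(Δ_2 - Δ_1) = -30
Natural end conditions: σ_0 = σ_3 = 0.
Solving the tridiagonal system: σ_0 = 0, σ_1 = 34/5, σ_2 = -46/5, σ_3 = 0.

-9.2000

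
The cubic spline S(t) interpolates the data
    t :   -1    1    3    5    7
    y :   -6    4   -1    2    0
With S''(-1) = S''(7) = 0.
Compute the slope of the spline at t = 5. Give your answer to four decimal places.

1.1786

With σ_i denoting the second derivative at x_i, h_i = 2, 2, 2, 2, and Δ_i = (y_(i+1) − y_i)/h_i = 5, -5/2, 3/2, -1:
  2·σ_0 + 8·σ_1 + 2·σ_2 = 6(Δ_1 - Δ_0) = -45
  2·σ_1 + 8·σ_2 + 2·σ_3 = 6(Δ_2 - Δ_1) = 24
  2·σ_2 + 8·σ_3 + 2·σ_4 = 6(Δ_3 - Δ_2) = -15
Natural end conditions: σ_0 = σ_4 = 0.
Solving: σ_0 = 0, σ_1 = -393/56, σ_2 = 39/7, σ_3 = -183/56, σ_4 = 0.
On [5, 7], S'(t) = b_3 + 2c_3·(t - 5) + 3d_3·(t - 5)² with b_3 = Δ_3 - h_3(2σ_3 + σ_4)/6 = 33/28, c_3 = σ_3/2 = -183/112, d_3 = (σ_4 - σ_3)/(6h_3) = 61/224. So S'(5) = 33/28.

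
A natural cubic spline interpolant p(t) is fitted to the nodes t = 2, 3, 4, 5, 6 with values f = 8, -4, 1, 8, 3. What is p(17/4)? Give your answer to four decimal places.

3.3954

Put M_i = p'' at the i-th knot. Here h = (1, 1, 1, 1) and Δ = (-12, 5, 7, -5), so the interior equations h_(i-1)·M_(i-1) + 2(h_(i-1)+h_i)·M_i + h_i·M_(i+1) = 6(Δ_i − Δ_(i-1)) read
  1·M_0 + 4·M_1 + 1·M_2 = 6(Δ_1 - Δ_0) = 102
  1·M_1 + 4·M_2 + 1·M_3 = 6(Δ_2 - Δ_1) = 12
  1·M_2 + 4·M_3 + 1·M_4 = 6(Δ_3 - Δ_2) = -72
Natural end conditions: M_0 = M_4 = 0.
Hence M_0 = 0, M_1 = 705/28, M_2 = 9/7, M_3 = -513/28, M_4 = 0.
On [4, 5], p(t) = 1 + 77/8·(t - 4) + 9/14·(t - 4)² - 183/56·(t - 4)³.
With (t - 4) = 1/4: p(17/4) = 12169/3584.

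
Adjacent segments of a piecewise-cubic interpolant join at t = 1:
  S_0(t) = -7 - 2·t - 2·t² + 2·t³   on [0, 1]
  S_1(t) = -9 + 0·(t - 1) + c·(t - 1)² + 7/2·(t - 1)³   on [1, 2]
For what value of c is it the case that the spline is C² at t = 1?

S_0''(t) = -4 + 12·t, so S_0''(1) = 8. On the right, S_1''(1) = 2c, so c = 4.

4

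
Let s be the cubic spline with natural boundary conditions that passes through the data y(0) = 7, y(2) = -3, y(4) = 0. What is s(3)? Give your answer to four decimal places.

-2.7188

Write M_i for s''(x_i). With h_i = 2, 2 and divided differences Δ_i = -5, 3/2, the continuity of s' gives the tridiagonal system
  2·M_0 + 8·M_1 + 2·M_2 = 6(Δ_1 - Δ_0) = 39
Natural end conditions: M_0 = M_2 = 0.
Solving the tridiagonal system: M_0 = 0, M_1 = 39/8, M_2 = 0.
On [2, 4], s(x) = -3 - 7/4·(x - 2) + 39/16·(x - 2)² - 13/32·(x - 2)³.
With (x - 2) = 1: s(3) = -87/32.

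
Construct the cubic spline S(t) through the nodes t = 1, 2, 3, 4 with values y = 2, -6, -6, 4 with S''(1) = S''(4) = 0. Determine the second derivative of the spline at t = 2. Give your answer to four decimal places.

8.8000

With M_i denoting the second derivative at x_i, h_i = 1, 1, 1, and Δ_i = (y_(i+1) − y_i)/h_i = -8, 0, 10:
  1·M_0 + 4·M_1 + 1·M_2 = 6(Δ_1 - Δ_0) = 48
  1·M_1 + 4·M_2 + 1·M_3 = 6(Δ_2 - Δ_1) = 60
Natural end conditions: M_0 = M_3 = 0.
Solving: M_0 = 0, M_1 = 44/5, M_2 = 64/5, M_3 = 0.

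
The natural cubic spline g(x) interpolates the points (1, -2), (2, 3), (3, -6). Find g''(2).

-21

With M_i denoting the second derivative at x_i, h_i = 1, 1, and Δ_i = (y_(i+1) − y_i)/h_i = 5, -9:
  1·M_0 + 4·M_1 + 1·M_2 = 6(Δ_1 - Δ_0) = -84
Natural end conditions: M_0 = M_2 = 0.
Forward elimination and back-substitution give M_0 = 0, M_1 = -21, M_2 = 0.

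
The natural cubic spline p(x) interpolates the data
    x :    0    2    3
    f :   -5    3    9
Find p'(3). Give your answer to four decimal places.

6.3333

Put σ_i = p'' at the i-th knot. Here h = (2, 1) and Δ = (4, 6), so the interior equations h_(i-1)·σ_(i-1) + 2(h_(i-1)+h_i)·σ_i + h_i·σ_(i+1) = 6(Δ_i − Δ_(i-1)) read
  2·σ_0 + 6·σ_1 + 1·σ_2 = 6(Δ_1 - Δ_0) = 12
Natural end conditions: σ_0 = σ_2 = 0.
Solving the tridiagonal system: σ_0 = 0, σ_1 = 2, σ_2 = 0.
On [2, 3], p'(x) = b_1 + 2c_1·(x - 2) + 3d_1·(x - 2)² with b_1 = Δ_1 - h_1(2σ_1 + σ_2)/6 = 16/3, c_1 = σ_1/2 = 1, d_1 = (σ_2 - σ_1)/(6h_1) = -1/3. So p'(3) = 19/3.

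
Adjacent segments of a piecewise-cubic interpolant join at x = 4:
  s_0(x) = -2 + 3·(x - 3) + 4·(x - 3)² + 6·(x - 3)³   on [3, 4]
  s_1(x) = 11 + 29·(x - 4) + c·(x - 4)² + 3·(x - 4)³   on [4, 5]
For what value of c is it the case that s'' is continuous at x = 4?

s_0''(x) = 8 + 36·(x - 3), so s_0''(4) = 44. On the right, s_1''(4) = 2c, so c = 22.

22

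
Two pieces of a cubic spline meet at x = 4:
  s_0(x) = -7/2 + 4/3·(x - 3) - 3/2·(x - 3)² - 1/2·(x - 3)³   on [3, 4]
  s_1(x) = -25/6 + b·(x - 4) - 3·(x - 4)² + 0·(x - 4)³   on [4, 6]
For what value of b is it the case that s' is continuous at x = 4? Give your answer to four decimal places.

s_0'(x) = 4/3 - 3·(x - 3) - 3/2·(x - 3)², so s_0'(4) = -19/6. On the right, s_1'(4) = b, so b = -19/6.

-3.1667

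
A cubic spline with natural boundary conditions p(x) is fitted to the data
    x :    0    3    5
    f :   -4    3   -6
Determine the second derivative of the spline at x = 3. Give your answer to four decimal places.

Let σ_i = p''(x_i). Step sizes h_i = 3, 2; slopes of the chords Δ_i = (y_(i+1) - y_i)/h_i = 7/3, -9/2.
  3·σ_0 + 10·σ_1 + 2·σ_2 = 6(Δ_1 - Δ_0) = -41
Natural end conditions: σ_0 = σ_2 = 0.
Solving the tridiagonal system: σ_0 = 0, σ_1 = -41/10, σ_2 = 0.

-4.1000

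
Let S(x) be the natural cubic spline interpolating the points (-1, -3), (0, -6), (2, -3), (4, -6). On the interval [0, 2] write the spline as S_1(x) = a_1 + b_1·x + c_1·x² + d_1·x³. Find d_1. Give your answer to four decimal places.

With m_i denoting the second derivative at x_i, h_i = 1, 2, 2, and Δ_i = (y_(i+1) − y_i)/h_i = -3, 3/2, -3/2:
  1·m_0 + 6·m_1 + 2·m_2 = 6(Δ_1 - Δ_0) = 27
  2·m_1 + 8·m_2 + 2·m_3 = 6(Δ_2 - Δ_1) = -18
Natural end conditions: m_0 = m_3 = 0.
Hence m_0 = 0, m_1 = 63/11, m_2 = -81/22, m_3 = 0.
On [0, 2], with S_1(x) = a_1 + b_1·x + c_1·x² + d_1·x³: c_1 = m_1/2 = 63/22, d_1 = (m_2 - m_1)/(6h_1) = -69/88, b_1 = Δ_1 - h_1(2m_1 + m_2)/6 = -12/11.

-0.7841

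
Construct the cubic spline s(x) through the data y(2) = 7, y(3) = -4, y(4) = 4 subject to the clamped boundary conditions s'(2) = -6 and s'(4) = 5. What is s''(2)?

Put M_i = s'' at the i-th knot. Here h = (1, 1) and Δ = (-11, 8), so the interior equations h_(i-1)·M_(i-1) + 2(h_(i-1)+h_i)·M_i + h_i·M_(i+1) = 6(Δ_i − Δ_(i-1)) read
  1·M_0 + 4·M_1 + 1·M_2 = 6(Δ_1 - Δ_0) = 114
Clamped end conditions give two more equations: 2h_0·M_0 + h_0·M_1 = 6(Δ_0 - s'(2)) = -30 and h_1·M_1 + 2h_1·M_2 = 6(s'(4) - Δ_1) = -18.
Hence M_0 = -38, M_1 = 46, M_2 = -32.

-38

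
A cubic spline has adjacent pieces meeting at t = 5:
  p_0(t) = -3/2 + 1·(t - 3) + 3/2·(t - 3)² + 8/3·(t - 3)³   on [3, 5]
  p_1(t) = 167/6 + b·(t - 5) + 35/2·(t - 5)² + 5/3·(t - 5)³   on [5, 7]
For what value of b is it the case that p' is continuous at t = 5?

p_0'(t) = 1 + 3·(t - 3) + 8·(t - 3)², so p_0'(5) = 39. On the right, p_1'(5) = b, so b = 39.

39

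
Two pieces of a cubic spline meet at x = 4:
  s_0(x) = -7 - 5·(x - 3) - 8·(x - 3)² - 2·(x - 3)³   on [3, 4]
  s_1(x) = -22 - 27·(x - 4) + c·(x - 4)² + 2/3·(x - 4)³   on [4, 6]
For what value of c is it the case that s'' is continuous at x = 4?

-14

s_0''(x) = -16 - 12·(x - 3), so s_0''(4) = -28. On the right, s_1''(4) = 2c, so c = -14.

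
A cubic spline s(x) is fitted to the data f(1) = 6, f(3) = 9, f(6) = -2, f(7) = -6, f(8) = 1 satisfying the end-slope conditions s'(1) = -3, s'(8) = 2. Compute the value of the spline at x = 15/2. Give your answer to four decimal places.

-2.2994

Write σ_i for s''(x_i). With h_i = 2, 3, 1, 1 and divided differences Δ_i = 3/2, -11/3, -4, 7, the continuity of s' gives the tridiagonal system
  2·σ_0 + 10·σ_1 + 3·σ_2 = 6(Δ_1 - Δ_0) = -31
  3·σ_1 + 8·σ_2 + 1·σ_3 = 6(Δ_2 - Δ_1) = -2
  1·σ_2 + 4·σ_3 + 1·σ_4 = 6(Δ_3 - Δ_2) = 66
Clamped end conditions give two more equations: 2h_0·σ_0 + h_0·σ_1 = 6(Δ_0 - s'(1)) = 27 and h_3·σ_3 + 2h_3·σ_4 = 6(s'(8) - Δ_3) = -30.
Forward elimination and back-substitution give σ_0 = 5057/564, σ_1 = -625/141, σ_2 = -433/282, σ_3 = 3325/141, σ_4 = -7555/282.
On [7, 8], s(x) = -6 + 2033/564·(x - 7) + 3325/282·(x - 7)² - 4735/564·(x - 7)³.
With (x - 7) = 1/2: s(15/2) = -10375/4512.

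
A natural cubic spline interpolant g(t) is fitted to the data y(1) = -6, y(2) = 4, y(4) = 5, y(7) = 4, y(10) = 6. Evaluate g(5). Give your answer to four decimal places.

3.7972

Let M_i = g''(x_i). Step sizes h_i = 1, 2, 3, 3; slopes of the chords Δ_i = (y_(i+1) - y_i)/h_i = 10, 1/2, -1/3, 2/3.
  1·M_0 + 6·M_1 + 2·M_2 = 6(Δ_1 - Δ_0) = -57
  2·M_1 + 10·M_2 + 3·M_3 = 6(Δ_2 - Δ_1) = -5
  3·M_2 + 12·M_3 + 3·M_4 = 6(Δ_3 - Δ_2) = 6
Natural end conditions: M_0 = M_4 = 0.
Forward elimination and back-substitution give M_0 = 0, M_1 = -2057/206, M_2 = 150/103, M_3 = 14/103, M_4 = 0.
On [4, 7], g(t) = 5 - 574/309·(t - 4) + 75/103·(t - 4)² - 68/927·(t - 4)³.
With (t - 4) = 1: g(5) = 3520/927.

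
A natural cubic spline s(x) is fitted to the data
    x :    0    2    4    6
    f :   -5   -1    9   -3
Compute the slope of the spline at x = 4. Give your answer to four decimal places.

Write M_i for s''(x_i). With h_i = 2, 2, 2 and divided differences Δ_i = 2, 5, -6, the continuity of s' gives the tridiagonal system
  2·M_0 + 8·M_1 + 2·M_2 = 6(Δ_1 - Δ_0) = 18
  2·M_1 + 8·M_2 + 2·M_3 = 6(Δ_2 - Δ_1) = -66
Natural end conditions: M_0 = M_3 = 0.
Solving the tridiagonal system: M_0 = 0, M_1 = 23/5, M_2 = -47/5, M_3 = 0.
On [4, 6], s'(x) = b_2 + 2c_2·(x - 4) + 3d_2·(x - 4)² with b_2 = Δ_2 - h_2(2M_2 + M_3)/6 = 4/15, c_2 = M_2/2 = -47/10, d_2 = (M_3 - M_2)/(6h_2) = 47/60. So s'(4) = 4/15.

0.2667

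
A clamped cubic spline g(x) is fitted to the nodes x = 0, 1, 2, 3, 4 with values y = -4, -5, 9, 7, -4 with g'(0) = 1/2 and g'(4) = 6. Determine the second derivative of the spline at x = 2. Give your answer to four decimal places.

Put M_i = g'' at the i-th knot. Here h = (1, 1, 1, 1) and Δ = (-1, 14, -2, -11), so the interior equations h_(i-1)·M_(i-1) + 2(h_(i-1)+h_i)·M_i + h_i·M_(i+1) = 6(Δ_i − Δ_(i-1)) read
  1·M_0 + 4·M_1 + 1·M_2 = 6(Δ_1 - Δ_0) = 90
  1·M_1 + 4·M_2 + 1·M_3 = 6(Δ_2 - Δ_1) = -96
  1·M_2 + 4·M_3 + 1·M_4 = 6(Δ_3 - Δ_2) = -54
Clamped end conditions give two more equations: 2h_0·M_0 + h_0·M_1 = 6(Δ_0 - g'(0)) = -9 and h_3·M_3 + 2h_3·M_4 = 6(g'(4) - Δ_3) = 102.
Hence M_0 = -175/8, M_1 = 139/4, M_2 = -217/8, M_3 = -89/4, M_4 = 497/8.

-27.1250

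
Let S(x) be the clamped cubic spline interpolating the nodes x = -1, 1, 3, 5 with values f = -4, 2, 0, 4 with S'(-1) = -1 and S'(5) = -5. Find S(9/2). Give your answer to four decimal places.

4.9375

Write σ_i for S''(x_i). With h_i = 2, 2, 2 and divided differences Δ_i = 3, -1, 2, the continuity of S' gives the tridiagonal system
  2·σ_0 + 8·σ_1 + 2·σ_2 = 6(Δ_1 - Δ_0) = -24
  2·σ_1 + 8·σ_2 + 2·σ_3 = 6(Δ_2 - Δ_1) = 18
Clamped end conditions give two more equations: 2h_0·σ_0 + h_0·σ_1 = 6(Δ_0 - S'(-1)) = 24 and h_2·σ_2 + 2h_2·σ_3 = 6(S'(5) - Δ_2) = -42.
Forward elimination and back-substitution give σ_0 = 29/3, σ_1 = -22/3, σ_2 = 23/3, σ_3 = -43/3.
On [3, 5], S(x) = 0 + 5/3·(x - 3) + 23/6·(x - 3)² - 11/6·(x - 3)³.
With (x - 3) = 3/2: S(9/2) = 79/16.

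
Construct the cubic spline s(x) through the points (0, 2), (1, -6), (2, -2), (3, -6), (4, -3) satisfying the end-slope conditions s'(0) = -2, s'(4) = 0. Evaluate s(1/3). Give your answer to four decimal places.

Let σ_i = s''(x_i). Step sizes h_i = 1, 1, 1, 1; slopes of the chords Δ_i = (y_(i+1) - y_i)/h_i = -8, 4, -4, 3.
  1·σ_0 + 4·σ_1 + 1·σ_2 = 6(Δ_1 - Δ_0) = 72
  1·σ_1 + 4·σ_2 + 1·σ_3 = 6(Δ_2 - Δ_1) = -48
  1·σ_2 + 4·σ_3 + 1·σ_4 = 6(Δ_3 - Δ_2) = 42
Clamped end conditions give two more equations: 2h_0·σ_0 + h_0·σ_1 = 6(Δ_0 - s'(0)) = -36 and h_3·σ_3 + 2h_3·σ_4 = 6(s'(4) - Δ_3) = -18.
Forward elimination and back-substitution give σ_0 = -967/28, σ_1 = 463/14, σ_2 = -103/4, σ_3 = 307/14, σ_4 = -559/28.
On [0, 1], s(x) = 2 - 2·x - 967/56·x² + 631/56·x³.
With x = 1/3: s(1/3) = -127/756.

-0.1680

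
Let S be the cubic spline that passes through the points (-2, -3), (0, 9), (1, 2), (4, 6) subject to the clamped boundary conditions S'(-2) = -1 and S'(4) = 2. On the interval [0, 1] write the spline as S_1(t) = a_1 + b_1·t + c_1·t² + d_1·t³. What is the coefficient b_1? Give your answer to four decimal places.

-1.4762

Let M_i = S''(x_i). Step sizes h_i = 2, 1, 3; slopes of the chords Δ_i = (y_(i+1) - y_i)/h_i = 6, -7, 4/3.
  2·M_0 + 6·M_1 + 1·M_2 = 6(Δ_1 - Δ_0) = -78
  1·M_1 + 8·M_2 + 3·M_3 = 6(Δ_2 - Δ_1) = 50
Clamped end conditions give two more equations: 2h_0·M_0 + h_0·M_1 = 6(Δ_0 - S'(-2)) = 42 and h_2·M_2 + 2h_2·M_3 = 6(S'(4) - Δ_2) = 4.
Solving the tridiagonal system: M_0 = 451/21, M_1 = -461/21, M_2 = 226/21, M_3 = -33/7.
On [0, 1], with S_1(t) = a_1 + b_1·t + c_1·t² + d_1·t³: c_1 = M_1/2 = -461/42, d_1 = (M_2 - M_1)/(6h_1) = 229/42, b_1 = Δ_1 - h_1(2M_1 + M_2)/6 = -31/21.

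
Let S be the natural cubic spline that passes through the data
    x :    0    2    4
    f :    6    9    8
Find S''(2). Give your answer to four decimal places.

-1.5000

Let σ_i = S''(x_i). Step sizes h_i = 2, 2; slopes of the chords Δ_i = (y_(i+1) - y_i)/h_i = 3/2, -1/2.
  2·σ_0 + 8·σ_1 + 2·σ_2 = 6(Δ_1 - Δ_0) = -12
Natural end conditions: σ_0 = σ_2 = 0.
Solving: σ_0 = 0, σ_1 = -3/2, σ_2 = 0.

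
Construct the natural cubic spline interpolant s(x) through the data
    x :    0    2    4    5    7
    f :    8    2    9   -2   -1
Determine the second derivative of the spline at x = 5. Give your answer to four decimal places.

14.8828

Put M_i = s'' at the i-th knot. Here h = (2, 2, 1, 2) and Δ = (-3, 7/2, -11, 1/2), so the interior equations h_(i-1)·M_(i-1) + 2(h_(i-1)+h_i)·M_i + h_i·M_(i+1) = 6(Δ_i − Δ_(i-1)) read
  2·M_0 + 8·M_1 + 2·M_2 = 6(Δ_1 - Δ_0) = 39
  2·M_1 + 6·M_2 + 1·M_3 = 6(Δ_2 - Δ_1) = -87
  1·M_2 + 6·M_3 + 2·M_4 = 6(Δ_3 - Δ_2) = 69
Natural end conditions: M_0 = M_4 = 0.
Hence M_0 = 0, M_1 = 2547/256, M_2 = -1299/64, M_3 = 1905/128, M_4 = 0.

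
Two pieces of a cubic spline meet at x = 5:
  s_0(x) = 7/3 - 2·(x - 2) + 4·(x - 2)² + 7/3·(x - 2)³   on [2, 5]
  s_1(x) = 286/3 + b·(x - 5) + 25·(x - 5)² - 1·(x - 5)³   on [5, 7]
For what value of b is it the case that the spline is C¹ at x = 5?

85

s_0'(x) = -2 + 8·(x - 2) + 7·(x - 2)², so s_0'(5) = 85. On the right, s_1'(5) = b, so b = 85.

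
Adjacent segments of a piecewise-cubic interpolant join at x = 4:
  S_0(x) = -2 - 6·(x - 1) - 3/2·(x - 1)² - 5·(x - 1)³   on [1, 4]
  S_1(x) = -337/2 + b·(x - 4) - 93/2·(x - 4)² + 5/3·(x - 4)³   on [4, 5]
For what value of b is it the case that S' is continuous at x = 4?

-150

S_0'(x) = -6 - 3·(x - 1) - 15·(x - 1)², so S_0'(4) = -150. On the right, S_1'(4) = b, so b = -150.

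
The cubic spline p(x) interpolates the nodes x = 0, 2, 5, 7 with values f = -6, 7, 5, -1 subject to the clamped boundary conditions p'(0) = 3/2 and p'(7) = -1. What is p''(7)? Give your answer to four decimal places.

Let M_i = p''(x_i). Step sizes h_i = 2, 3, 2; slopes of the chords Δ_i = (y_(i+1) - y_i)/h_i = 13/2, -2/3, -3.
  2·M_0 + 10·M_1 + 3·M_2 = 6(Δ_1 - Δ_0) = -43
  3·M_1 + 10·M_2 + 2·M_3 = 6(Δ_2 - Δ_1) = -14
Clamped end conditions give two more equations: 2h_0·M_0 + h_0·M_1 = 6(Δ_0 - p'(0)) = 30 and h_2·M_2 + 2h_2·M_3 = 6(p'(7) - Δ_2) = 12.
Solving: M_0 = 257/24, M_1 = -77/12, M_2 = -1/12, M_3 = 73/24.

3.0417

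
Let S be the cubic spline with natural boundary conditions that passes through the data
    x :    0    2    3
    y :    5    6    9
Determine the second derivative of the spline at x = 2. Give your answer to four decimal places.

With σ_i denoting the second derivative at x_i, h_i = 2, 1, and Δ_i = (y_(i+1) − y_i)/h_i = 1/2, 3:
  2·σ_0 + 6·σ_1 + 1·σ_2 = 6(Δ_1 - Δ_0) = 15
Natural end conditions: σ_0 = σ_2 = 0.
Solving: σ_0 = 0, σ_1 = 5/2, σ_2 = 0.

2.5000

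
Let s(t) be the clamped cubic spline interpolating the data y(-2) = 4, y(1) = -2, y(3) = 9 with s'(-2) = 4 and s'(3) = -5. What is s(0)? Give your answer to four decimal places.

-1.5333

Let M_i = s''(x_i). Step sizes h_i = 3, 2; slopes of the chords Δ_i = (y_(i+1) - y_i)/h_i = -2, 11/2.
  3·M_0 + 10·M_1 + 2·M_2 = 6(Δ_1 - Δ_0) = 45
Clamped end conditions give two more equations: 2h_0·M_0 + h_0·M_1 = 6(Δ_0 - s'(-2)) = -36 and h_1·M_1 + 2h_1·M_2 = 6(s'(3) - Δ_1) = -63.
Solving: M_0 = -123/10, M_1 = 63/5, M_2 = -441/20.
On [-2, 1], s(t) = 4 + 4·(t + 2) - 123/20·(t + 2)² + 83/60·(t + 2)³.
With (t + 2) = 2: s(0) = -23/15.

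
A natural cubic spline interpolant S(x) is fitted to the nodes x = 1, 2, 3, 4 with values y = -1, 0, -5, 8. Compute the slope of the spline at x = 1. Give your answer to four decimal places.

Write m_i for S''(x_i). With h_i = 1, 1, 1 and divided differences Δ_i = 1, -5, 13, the continuity of S' gives the tridiagonal system
  1·m_0 + 4·m_1 + 1·m_2 = 6(Δ_1 - Δ_0) = -36
  1·m_1 + 4·m_2 + 1·m_3 = 6(Δ_2 - Δ_1) = 108
Natural end conditions: m_0 = m_3 = 0.
Forward elimination and back-substitution give m_0 = 0, m_1 = -84/5, m_2 = 156/5, m_3 = 0.
On [1, 2], S'(x) = b_0 + 2c_0·(x - 1) + 3d_0·(x - 1)² with b_0 = Δ_0 - h_0(2m_0 + m_1)/6 = 19/5, c_0 = m_0/2 = 0, d_0 = (m_1 - m_0)/(6h_0) = -14/5. So S'(1) = 19/5.

3.8000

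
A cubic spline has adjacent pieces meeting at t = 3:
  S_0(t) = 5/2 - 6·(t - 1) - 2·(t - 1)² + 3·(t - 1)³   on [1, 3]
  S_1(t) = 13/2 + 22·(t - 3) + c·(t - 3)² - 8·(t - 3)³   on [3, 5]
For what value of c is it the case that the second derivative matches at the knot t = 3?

S_0''(t) = -4 + 18·(t - 1), so S_0''(3) = 32. On the right, S_1''(3) = 2c, so c = 16.

16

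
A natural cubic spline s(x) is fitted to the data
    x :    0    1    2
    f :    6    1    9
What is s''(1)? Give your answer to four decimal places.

Put m_i = s'' at the i-th knot. Here h = (1, 1) and Δ = (-5, 8), so the interior equations h_(i-1)·m_(i-1) + 2(h_(i-1)+h_i)·m_i + h_i·m_(i+1) = 6(Δ_i − Δ_(i-1)) read
  1·m_0 + 4·m_1 + 1·m_2 = 6(Δ_1 - Δ_0) = 78
Natural end conditions: m_0 = m_2 = 0.
Solving: m_0 = 0, m_1 = 39/2, m_2 = 0.

19.5000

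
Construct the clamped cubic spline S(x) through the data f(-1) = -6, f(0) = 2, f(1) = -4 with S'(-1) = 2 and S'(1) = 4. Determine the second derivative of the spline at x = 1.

52

With M_i denoting the second derivative at x_i, h_i = 1, 1, and Δ_i = (y_(i+1) − y_i)/h_i = 8, -6:
  1·M_0 + 4·M_1 + 1·M_2 = 6(Δ_1 - Δ_0) = -84
Clamped end conditions give two more equations: 2h_0·M_0 + h_0·M_1 = 6(Δ_0 - S'(-1)) = 36 and h_1·M_1 + 2h_1·M_2 = 6(S'(1) - Δ_1) = 60.
Hence M_0 = 40, M_1 = -44, M_2 = 52.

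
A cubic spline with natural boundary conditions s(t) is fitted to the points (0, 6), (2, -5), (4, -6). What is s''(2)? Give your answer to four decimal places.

Let σ_i = s''(x_i). Step sizes h_i = 2, 2; slopes of the chords Δ_i = (y_(i+1) - y_i)/h_i = -11/2, -1/2.
  2·σ_0 + 8·σ_1 + 2·σ_2 = 6(Δ_1 - Δ_0) = 30
Natural end conditions: σ_0 = σ_2 = 0.
Solving the tridiagonal system: σ_0 = 0, σ_1 = 15/4, σ_2 = 0.

3.7500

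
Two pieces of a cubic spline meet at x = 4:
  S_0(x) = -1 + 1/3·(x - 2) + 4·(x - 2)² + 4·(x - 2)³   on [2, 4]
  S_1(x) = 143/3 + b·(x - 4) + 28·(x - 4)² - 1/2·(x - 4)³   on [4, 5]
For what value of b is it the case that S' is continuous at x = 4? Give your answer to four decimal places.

S_0'(x) = 1/3 + 8·(x - 2) + 12·(x - 2)², so S_0'(4) = 193/3. On the right, S_1'(4) = b, so b = 193/3.

64.3333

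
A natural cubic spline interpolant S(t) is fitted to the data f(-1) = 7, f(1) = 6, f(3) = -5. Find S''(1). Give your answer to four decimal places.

Write m_i for S''(x_i). With h_i = 2, 2 and divided differences Δ_i = -1/2, -11/2, the continuity of S' gives the tridiagonal system
  2·m_0 + 8·m_1 + 2·m_2 = 6(Δ_1 - Δ_0) = -30
Natural end conditions: m_0 = m_2 = 0.
Solving the tridiagonal system: m_0 = 0, m_1 = -15/4, m_2 = 0.

-3.7500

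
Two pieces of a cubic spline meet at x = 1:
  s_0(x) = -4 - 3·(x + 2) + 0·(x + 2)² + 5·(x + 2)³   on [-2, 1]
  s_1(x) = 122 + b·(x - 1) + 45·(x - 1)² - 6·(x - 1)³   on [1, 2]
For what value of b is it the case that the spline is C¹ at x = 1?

s_0'(x) = -3 + 0·(x + 2) + 15·(x + 2)², so s_0'(1) = 132. On the right, s_1'(1) = b, so b = 132.

132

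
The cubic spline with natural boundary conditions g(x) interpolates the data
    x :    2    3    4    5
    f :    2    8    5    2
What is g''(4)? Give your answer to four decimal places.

Let m_i = g''(x_i). Step sizes h_i = 1, 1, 1; slopes of the chords Δ_i = (y_(i+1) - y_i)/h_i = 6, -3, -3.
  1·m_0 + 4·m_1 + 1·m_2 = 6(Δ_1 - Δ_0) = -54
  1·m_1 + 4·m_2 + 1·m_3 = 6(Δ_2 - Δ_1) = 0
Natural end conditions: m_0 = m_3 = 0.
Hence m_0 = 0, m_1 = -72/5, m_2 = 18/5, m_3 = 0.

3.6000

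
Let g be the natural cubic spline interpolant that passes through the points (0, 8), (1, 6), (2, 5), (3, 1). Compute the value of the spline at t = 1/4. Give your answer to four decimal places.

With m_i denoting the second derivative at x_i, h_i = 1, 1, 1, and Δ_i = (y_(i+1) − y_i)/h_i = -2, -1, -4:
  1·m_0 + 4·m_1 + 1·m_2 = 6(Δ_1 - Δ_0) = 6
  1·m_1 + 4·m_2 + 1·m_3 = 6(Δ_2 - Δ_1) = -18
Natural end conditions: m_0 = m_3 = 0.
Solving the tridiagonal system: m_0 = 0, m_1 = 14/5, m_2 = -26/5, m_3 = 0.
On [0, 1], g(t) = 8 - 37/15·t + 0·t² + 7/15·t³.
With t = 1/4: g(1/4) = 473/64.

7.3906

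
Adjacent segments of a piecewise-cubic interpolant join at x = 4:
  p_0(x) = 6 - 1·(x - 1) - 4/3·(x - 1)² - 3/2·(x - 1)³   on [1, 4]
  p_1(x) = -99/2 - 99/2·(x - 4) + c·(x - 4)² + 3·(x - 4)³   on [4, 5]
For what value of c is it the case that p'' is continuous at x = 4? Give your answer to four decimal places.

p_0''(x) = -8/3 - 9·(x - 1), so p_0''(4) = -89/3. On the right, p_1''(4) = 2c, so c = -89/6.

-14.8333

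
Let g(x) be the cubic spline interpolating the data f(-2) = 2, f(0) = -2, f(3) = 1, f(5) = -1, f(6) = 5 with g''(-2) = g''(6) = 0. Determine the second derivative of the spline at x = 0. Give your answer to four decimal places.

2.9170

With M_i denoting the second derivative at x_i, h_i = 2, 3, 2, 1, and Δ_i = (y_(i+1) − y_i)/h_i = -2, 1, -1, 6:
  2·M_0 + 10·M_1 + 3·M_2 = 6(Δ_1 - Δ_0) = 18
  3·M_1 + 10·M_2 + 2·M_3 = 6(Δ_2 - Δ_1) = -12
  2·M_2 + 6·M_3 + 1·M_4 = 6(Δ_3 - Δ_2) = 42
Natural end conditions: M_0 = M_4 = 0.
Solving the tridiagonal system: M_0 = 0, M_1 = 738/253, M_2 = -942/253, M_3 = 2085/253, M_4 = 0.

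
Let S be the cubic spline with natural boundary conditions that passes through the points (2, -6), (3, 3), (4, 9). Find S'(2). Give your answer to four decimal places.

9.7500

With m_i denoting the second derivative at x_i, h_i = 1, 1, and Δ_i = (y_(i+1) − y_i)/h_i = 9, 6:
  1·m_0 + 4·m_1 + 1·m_2 = 6(Δ_1 - Δ_0) = -18
Natural end conditions: m_0 = m_2 = 0.
Solving: m_0 = 0, m_1 = -9/2, m_2 = 0.
On [2, 3], S'(x) = b_0 + 2c_0·(x - 2) + 3d_0·(x - 2)² with b_0 = Δ_0 - h_0(2m_0 + m_1)/6 = 39/4, c_0 = m_0/2 = 0, d_0 = (m_1 - m_0)/(6h_0) = -3/4. So S'(2) = 39/4.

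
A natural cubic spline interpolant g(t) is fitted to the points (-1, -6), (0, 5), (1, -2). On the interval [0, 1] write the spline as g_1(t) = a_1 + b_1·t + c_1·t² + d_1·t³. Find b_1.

Let M_i = g''(x_i). Step sizes h_i = 1, 1; slopes of the chords Δ_i = (y_(i+1) - y_i)/h_i = 11, -7.
  1·M_0 + 4·M_1 + 1·M_2 = 6(Δ_1 - Δ_0) = -108
Natural end conditions: M_0 = M_2 = 0.
Solving: M_0 = 0, M_1 = -27, M_2 = 0.
On [0, 1], with g_1(t) = a_1 + b_1·t + c_1·t² + d_1·t³: c_1 = M_1/2 = -27/2, d_1 = (M_2 - M_1)/(6h_1) = 9/2, b_1 = Δ_1 - h_1(2M_1 + M_2)/6 = 2.

2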